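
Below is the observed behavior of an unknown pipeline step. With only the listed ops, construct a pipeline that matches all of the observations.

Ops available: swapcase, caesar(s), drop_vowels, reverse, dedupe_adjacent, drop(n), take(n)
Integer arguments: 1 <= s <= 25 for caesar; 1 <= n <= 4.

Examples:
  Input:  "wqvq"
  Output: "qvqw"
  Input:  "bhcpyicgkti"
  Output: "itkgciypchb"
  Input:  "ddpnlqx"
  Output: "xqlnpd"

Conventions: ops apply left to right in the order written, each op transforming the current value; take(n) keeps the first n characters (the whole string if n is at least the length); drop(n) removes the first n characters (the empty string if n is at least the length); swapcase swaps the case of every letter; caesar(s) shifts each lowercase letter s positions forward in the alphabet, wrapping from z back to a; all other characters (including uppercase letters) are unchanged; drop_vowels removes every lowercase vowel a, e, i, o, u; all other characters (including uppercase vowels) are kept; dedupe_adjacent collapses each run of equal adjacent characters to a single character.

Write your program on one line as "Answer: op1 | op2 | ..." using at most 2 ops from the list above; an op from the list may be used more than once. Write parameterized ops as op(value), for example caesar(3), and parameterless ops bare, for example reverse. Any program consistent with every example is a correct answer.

dedupe_adjacent | reverse

Check, running the answer program on each example:
  "wqvq" -> "wqvq" -> "qvqw"
  "bhcpyicgkti" -> "bhcpyicgkti" -> "itkgciypchb"
  "ddpnlqx" -> "dpnlqx" -> "xqlnpd"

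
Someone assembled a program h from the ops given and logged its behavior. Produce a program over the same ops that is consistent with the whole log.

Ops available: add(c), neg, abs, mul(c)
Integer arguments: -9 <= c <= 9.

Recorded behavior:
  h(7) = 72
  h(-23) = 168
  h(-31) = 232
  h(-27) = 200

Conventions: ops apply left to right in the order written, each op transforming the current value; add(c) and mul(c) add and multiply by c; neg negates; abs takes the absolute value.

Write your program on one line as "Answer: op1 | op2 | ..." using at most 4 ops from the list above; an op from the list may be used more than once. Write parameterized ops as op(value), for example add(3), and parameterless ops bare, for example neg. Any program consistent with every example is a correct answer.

neg | add(-2) | mul(8) | abs

Check, running the answer program on each example:
  7 -> -7 -> -9 -> -72 -> 72
  -23 -> 23 -> 21 -> 168 -> 168
  -31 -> 31 -> 29 -> 232 -> 232
  -27 -> 27 -> 25 -> 200 -> 200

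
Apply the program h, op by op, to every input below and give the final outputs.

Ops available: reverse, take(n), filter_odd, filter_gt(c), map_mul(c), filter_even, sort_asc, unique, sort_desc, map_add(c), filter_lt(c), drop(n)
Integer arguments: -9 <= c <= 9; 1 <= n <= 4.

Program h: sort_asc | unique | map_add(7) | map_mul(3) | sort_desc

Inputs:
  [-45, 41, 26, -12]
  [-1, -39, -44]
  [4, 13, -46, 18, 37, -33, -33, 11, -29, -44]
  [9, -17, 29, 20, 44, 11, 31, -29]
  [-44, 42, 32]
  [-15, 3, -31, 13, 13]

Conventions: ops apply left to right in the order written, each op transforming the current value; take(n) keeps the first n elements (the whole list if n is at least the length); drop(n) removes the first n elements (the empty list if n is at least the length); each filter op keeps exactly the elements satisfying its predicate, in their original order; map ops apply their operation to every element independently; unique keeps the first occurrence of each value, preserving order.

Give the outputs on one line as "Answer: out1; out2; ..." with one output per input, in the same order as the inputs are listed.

[144, 99, -15, -114]; [18, -96, -111]; [132, 75, 60, 54, 33, -66, -78, -111, -117]; [153, 114, 108, 81, 54, 48, -30, -66]; [147, 117, -111]; [60, 30, -24, -72]

Execution, op by op:
  [-45, 41, 26, -12] -> [-45, -12, 26, 41] -> [-45, -12, 26, 41] -> [-38, -5, 33, 48] -> [-114, -15, 99, 144] -> [144, 99, -15, -114]
  [-1, -39, -44] -> [-44, -39, -1] -> [-44, -39, -1] -> [-37, -32, 6] -> [-111, -96, 18] -> [18, -96, -111]
  [4, 13, -46, 18, 37, -33, -33, 11, -29, -44] -> [-46, -44, -33, -33, -29, 4, 11, 13, 18, 37] -> [-46, -44, -33, -29, 4, 11, 13, 18, 37] -> [-39, -37, -26, -22, 11, 18, 20, 25, 44] -> [-117, -111, -78, -66, 33, 54, 60, 75, 132] -> [132, 75, 60, 54, 33, -66, -78, -111, -117]
  [9, -17, 29, 20, 44, 11, 31, -29] -> [-29, -17, 9, 11, 20, 29, 31, 44] -> [-29, -17, 9, 11, 20, 29, 31, 44] -> [-22, -10, 16, 18, 27, 36, 38, 51] -> [-66, -30, 48, 54, 81, 108, 114, 153] -> [153, 114, 108, 81, 54, 48, -30, -66]
  [-44, 42, 32] -> [-44, 32, 42] -> [-44, 32, 42] -> [-37, 39, 49] -> [-111, 117, 147] -> [147, 117, -111]
  [-15, 3, -31, 13, 13] -> [-31, -15, 3, 13, 13] -> [-31, -15, 3, 13] -> [-24, -8, 10, 20] -> [-72, -24, 30, 60] -> [60, 30, -24, -72]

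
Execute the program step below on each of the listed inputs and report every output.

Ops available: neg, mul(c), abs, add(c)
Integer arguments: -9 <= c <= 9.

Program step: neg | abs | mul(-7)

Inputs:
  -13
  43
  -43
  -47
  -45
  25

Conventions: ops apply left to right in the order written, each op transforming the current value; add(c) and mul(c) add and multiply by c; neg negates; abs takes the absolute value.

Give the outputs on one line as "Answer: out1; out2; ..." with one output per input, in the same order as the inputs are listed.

Execution, op by op:
  -13 -> 13 -> 13 -> -91
  43 -> -43 -> 43 -> -301
  -43 -> 43 -> 43 -> -301
  -47 -> 47 -> 47 -> -329
  -45 -> 45 -> 45 -> -315
  25 -> -25 -> 25 -> -175

-91; -301; -301; -329; -315; -175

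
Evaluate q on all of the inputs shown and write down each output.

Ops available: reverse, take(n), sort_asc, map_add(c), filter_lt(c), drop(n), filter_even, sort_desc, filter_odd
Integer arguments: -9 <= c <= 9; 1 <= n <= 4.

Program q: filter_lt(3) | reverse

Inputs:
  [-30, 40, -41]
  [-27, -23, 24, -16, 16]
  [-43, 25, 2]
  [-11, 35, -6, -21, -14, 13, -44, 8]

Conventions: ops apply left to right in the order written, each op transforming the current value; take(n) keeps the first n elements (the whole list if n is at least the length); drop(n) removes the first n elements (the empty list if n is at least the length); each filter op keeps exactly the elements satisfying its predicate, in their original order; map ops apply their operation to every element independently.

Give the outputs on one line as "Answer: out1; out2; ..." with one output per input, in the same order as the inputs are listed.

Execution, op by op:
  [-30, 40, -41] -> [-30, -41] -> [-41, -30]
  [-27, -23, 24, -16, 16] -> [-27, -23, -16] -> [-16, -23, -27]
  [-43, 25, 2] -> [-43, 2] -> [2, -43]
  [-11, 35, -6, -21, -14, 13, -44, 8] -> [-11, -6, -21, -14, -44] -> [-44, -14, -21, -6, -11]

[-41, -30]; [-16, -23, -27]; [2, -43]; [-44, -14, -21, -6, -11]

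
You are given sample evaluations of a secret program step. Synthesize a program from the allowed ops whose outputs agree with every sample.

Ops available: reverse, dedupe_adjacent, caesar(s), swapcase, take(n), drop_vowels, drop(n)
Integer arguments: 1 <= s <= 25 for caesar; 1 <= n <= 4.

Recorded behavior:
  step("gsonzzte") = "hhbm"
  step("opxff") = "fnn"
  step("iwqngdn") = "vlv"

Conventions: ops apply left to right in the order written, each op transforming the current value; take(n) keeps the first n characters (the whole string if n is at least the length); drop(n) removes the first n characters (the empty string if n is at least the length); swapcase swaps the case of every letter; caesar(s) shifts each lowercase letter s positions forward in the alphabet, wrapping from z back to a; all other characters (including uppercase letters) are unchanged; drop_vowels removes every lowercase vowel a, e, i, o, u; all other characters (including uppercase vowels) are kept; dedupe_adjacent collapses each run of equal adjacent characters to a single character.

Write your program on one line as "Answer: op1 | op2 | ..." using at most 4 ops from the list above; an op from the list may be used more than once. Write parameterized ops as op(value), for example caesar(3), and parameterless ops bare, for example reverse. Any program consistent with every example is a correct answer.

caesar(8) | drop_vowels | drop(2)

Check, running the answer program on each example:
  "gsonzzte" -> "oawvhhbm" -> "wvhhbm" -> "hhbm"
  "opxff" -> "wxfnn" -> "wxfnn" -> "fnn"
  "iwqngdn" -> "qeyvolv" -> "qyvlv" -> "vlv"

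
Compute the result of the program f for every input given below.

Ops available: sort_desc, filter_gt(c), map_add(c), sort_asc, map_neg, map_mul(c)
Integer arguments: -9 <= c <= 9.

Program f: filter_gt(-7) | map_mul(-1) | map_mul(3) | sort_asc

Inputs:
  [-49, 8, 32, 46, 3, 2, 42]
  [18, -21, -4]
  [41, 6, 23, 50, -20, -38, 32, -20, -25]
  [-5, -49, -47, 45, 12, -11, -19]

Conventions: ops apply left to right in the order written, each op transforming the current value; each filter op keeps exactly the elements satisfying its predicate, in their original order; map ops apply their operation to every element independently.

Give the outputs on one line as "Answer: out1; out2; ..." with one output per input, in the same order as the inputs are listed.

[-138, -126, -96, -24, -9, -6]; [-54, 12]; [-150, -123, -96, -69, -18]; [-135, -36, 15]

Execution, op by op:
  [-49, 8, 32, 46, 3, 2, 42] -> [8, 32, 46, 3, 2, 42] -> [-8, -32, -46, -3, -2, -42] -> [-24, -96, -138, -9, -6, -126] -> [-138, -126, -96, -24, -9, -6]
  [18, -21, -4] -> [18, -4] -> [-18, 4] -> [-54, 12] -> [-54, 12]
  [41, 6, 23, 50, -20, -38, 32, -20, -25] -> [41, 6, 23, 50, 32] -> [-41, -6, -23, -50, -32] -> [-123, -18, -69, -150, -96] -> [-150, -123, -96, -69, -18]
  [-5, -49, -47, 45, 12, -11, -19] -> [-5, 45, 12] -> [5, -45, -12] -> [15, -135, -36] -> [-135, -36, 15]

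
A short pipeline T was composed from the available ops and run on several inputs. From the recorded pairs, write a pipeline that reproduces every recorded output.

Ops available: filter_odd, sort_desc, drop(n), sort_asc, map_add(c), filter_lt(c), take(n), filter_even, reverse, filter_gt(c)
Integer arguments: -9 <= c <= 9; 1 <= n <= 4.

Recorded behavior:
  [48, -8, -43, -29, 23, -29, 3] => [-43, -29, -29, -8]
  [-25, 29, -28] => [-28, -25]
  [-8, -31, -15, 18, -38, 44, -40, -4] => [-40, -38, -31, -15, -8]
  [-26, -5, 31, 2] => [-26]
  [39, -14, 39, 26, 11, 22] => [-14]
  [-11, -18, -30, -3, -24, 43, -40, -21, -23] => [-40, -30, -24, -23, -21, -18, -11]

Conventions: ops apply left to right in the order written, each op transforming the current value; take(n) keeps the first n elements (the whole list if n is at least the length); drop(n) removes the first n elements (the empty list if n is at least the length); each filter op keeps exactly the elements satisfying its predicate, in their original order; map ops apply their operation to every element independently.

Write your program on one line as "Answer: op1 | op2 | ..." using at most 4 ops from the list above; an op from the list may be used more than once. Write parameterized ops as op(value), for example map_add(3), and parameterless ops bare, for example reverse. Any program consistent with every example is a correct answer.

sort_desc | sort_asc | filter_lt(-5)

Check, running the answer program on each example:
  [48, -8, -43, -29, 23, -29, 3] -> [48, 23, 3, -8, -29, -29, -43] -> [-43, -29, -29, -8, 3, 23, 48] -> [-43, -29, -29, -8]
  [-25, 29, -28] -> [29, -25, -28] -> [-28, -25, 29] -> [-28, -25]
  [-8, -31, -15, 18, -38, 44, -40, -4] -> [44, 18, -4, -8, -15, -31, -38, -40] -> [-40, -38, -31, -15, -8, -4, 18, 44] -> [-40, -38, -31, -15, -8]
  [-26, -5, 31, 2] -> [31, 2, -5, -26] -> [-26, -5, 2, 31] -> [-26]
  [39, -14, 39, 26, 11, 22] -> [39, 39, 26, 22, 11, -14] -> [-14, 11, 22, 26, 39, 39] -> [-14]
  [-11, -18, -30, -3, -24, 43, -40, -21, -23] -> [43, -3, -11, -18, -21, -23, -24, -30, -40] -> [-40, -30, -24, -23, -21, -18, -11, -3, 43] -> [-40, -30, -24, -23, -21, -18, -11]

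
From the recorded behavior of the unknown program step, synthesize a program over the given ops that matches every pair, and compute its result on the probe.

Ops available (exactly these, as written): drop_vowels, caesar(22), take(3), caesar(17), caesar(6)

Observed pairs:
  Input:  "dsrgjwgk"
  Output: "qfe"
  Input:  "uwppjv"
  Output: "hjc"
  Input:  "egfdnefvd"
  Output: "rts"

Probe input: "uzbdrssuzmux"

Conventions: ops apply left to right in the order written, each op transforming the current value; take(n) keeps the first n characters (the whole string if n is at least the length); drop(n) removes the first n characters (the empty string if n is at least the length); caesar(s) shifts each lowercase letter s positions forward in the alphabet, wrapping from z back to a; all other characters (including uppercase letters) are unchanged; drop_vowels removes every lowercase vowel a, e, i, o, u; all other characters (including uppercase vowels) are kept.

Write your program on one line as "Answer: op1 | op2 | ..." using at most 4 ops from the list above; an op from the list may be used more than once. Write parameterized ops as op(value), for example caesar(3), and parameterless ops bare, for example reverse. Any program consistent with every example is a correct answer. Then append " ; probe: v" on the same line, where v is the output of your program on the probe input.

caesar(17) | caesar(22) | take(3) ; probe: "hmo"

Check, running the answer program on each example:
  "dsrgjwgk" -> "ujixanxb" -> "qfetwjtx" -> "qfe"
  "uwppjv" -> "lnggam" -> "hjccwi" -> "hjc"
  "egfdnefvd" -> "vxwuevwmu" -> "rtsqarsiq" -> "rts"
  probe: "uzbdrssuzmux" -> "lqsuijjlqdlo" -> "hmoqeffhmzhk" -> "hmo"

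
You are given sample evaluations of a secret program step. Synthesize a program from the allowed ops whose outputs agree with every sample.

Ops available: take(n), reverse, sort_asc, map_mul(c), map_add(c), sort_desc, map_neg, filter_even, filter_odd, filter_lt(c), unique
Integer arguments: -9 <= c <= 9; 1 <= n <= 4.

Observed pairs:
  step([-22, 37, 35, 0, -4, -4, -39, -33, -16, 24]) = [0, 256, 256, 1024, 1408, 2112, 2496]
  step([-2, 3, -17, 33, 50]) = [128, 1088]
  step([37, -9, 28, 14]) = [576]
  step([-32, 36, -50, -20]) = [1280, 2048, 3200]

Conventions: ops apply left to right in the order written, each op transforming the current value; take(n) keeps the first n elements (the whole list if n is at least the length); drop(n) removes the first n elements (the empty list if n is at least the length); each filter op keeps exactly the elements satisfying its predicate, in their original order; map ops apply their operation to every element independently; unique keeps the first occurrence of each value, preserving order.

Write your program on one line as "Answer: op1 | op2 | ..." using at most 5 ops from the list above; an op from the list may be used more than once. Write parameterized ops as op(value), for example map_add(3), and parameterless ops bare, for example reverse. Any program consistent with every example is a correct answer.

map_mul(-8) | map_neg | filter_lt(2) | sort_desc | map_mul(-8)

Check, running the answer program on each example:
  [-22, 37, 35, 0, -4, -4, -39, -33, -16, 24] -> [176, -296, -280, 0, 32, 32, 312, 264, 128, -192] -> [-176, 296, 280, 0, -32, -32, -312, -264, -128, 192] -> [-176, 0, -32, -32, -312, -264, -128] -> [0, -32, -32, -128, -176, -264, -312] -> [0, 256, 256, 1024, 1408, 2112, 2496]
  [-2, 3, -17, 33, 50] -> [16, -24, 136, -264, -400] -> [-16, 24, -136, 264, 400] -> [-16, -136] -> [-16, -136] -> [128, 1088]
  [37, -9, 28, 14] -> [-296, 72, -224, -112] -> [296, -72, 224, 112] -> [-72] -> [-72] -> [576]
  [-32, 36, -50, -20] -> [256, -288, 400, 160] -> [-256, 288, -400, -160] -> [-256, -400, -160] -> [-160, -256, -400] -> [1280, 2048, 3200]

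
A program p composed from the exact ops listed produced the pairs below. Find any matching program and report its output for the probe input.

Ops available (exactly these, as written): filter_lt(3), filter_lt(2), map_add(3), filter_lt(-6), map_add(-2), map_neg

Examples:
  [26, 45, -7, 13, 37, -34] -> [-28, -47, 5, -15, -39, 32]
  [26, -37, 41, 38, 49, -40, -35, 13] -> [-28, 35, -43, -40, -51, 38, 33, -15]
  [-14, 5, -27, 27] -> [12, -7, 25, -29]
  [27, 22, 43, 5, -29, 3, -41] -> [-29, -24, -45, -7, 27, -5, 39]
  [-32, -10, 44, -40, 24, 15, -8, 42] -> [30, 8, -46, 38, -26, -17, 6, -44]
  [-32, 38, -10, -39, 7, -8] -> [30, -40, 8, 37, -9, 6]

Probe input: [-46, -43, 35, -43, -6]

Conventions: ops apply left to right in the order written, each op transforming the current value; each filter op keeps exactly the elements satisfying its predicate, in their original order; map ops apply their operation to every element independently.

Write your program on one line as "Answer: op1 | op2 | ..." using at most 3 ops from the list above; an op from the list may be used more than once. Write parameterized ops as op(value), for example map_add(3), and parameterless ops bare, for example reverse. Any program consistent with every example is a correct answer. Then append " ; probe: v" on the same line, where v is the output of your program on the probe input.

map_neg | map_add(-2) ; probe: [44, 41, -37, 41, 4]

Check, running the answer program on each example:
  [26, 45, -7, 13, 37, -34] -> [-26, -45, 7, -13, -37, 34] -> [-28, -47, 5, -15, -39, 32]
  [26, -37, 41, 38, 49, -40, -35, 13] -> [-26, 37, -41, -38, -49, 40, 35, -13] -> [-28, 35, -43, -40, -51, 38, 33, -15]
  [-14, 5, -27, 27] -> [14, -5, 27, -27] -> [12, -7, 25, -29]
  [27, 22, 43, 5, -29, 3, -41] -> [-27, -22, -43, -5, 29, -3, 41] -> [-29, -24, -45, -7, 27, -5, 39]
  [-32, -10, 44, -40, 24, 15, -8, 42] -> [32, 10, -44, 40, -24, -15, 8, -42] -> [30, 8, -46, 38, -26, -17, 6, -44]
  [-32, 38, -10, -39, 7, -8] -> [32, -38, 10, 39, -7, 8] -> [30, -40, 8, 37, -9, 6]
  probe: [-46, -43, 35, -43, -6] -> [46, 43, -35, 43, 6] -> [44, 41, -37, 41, 4]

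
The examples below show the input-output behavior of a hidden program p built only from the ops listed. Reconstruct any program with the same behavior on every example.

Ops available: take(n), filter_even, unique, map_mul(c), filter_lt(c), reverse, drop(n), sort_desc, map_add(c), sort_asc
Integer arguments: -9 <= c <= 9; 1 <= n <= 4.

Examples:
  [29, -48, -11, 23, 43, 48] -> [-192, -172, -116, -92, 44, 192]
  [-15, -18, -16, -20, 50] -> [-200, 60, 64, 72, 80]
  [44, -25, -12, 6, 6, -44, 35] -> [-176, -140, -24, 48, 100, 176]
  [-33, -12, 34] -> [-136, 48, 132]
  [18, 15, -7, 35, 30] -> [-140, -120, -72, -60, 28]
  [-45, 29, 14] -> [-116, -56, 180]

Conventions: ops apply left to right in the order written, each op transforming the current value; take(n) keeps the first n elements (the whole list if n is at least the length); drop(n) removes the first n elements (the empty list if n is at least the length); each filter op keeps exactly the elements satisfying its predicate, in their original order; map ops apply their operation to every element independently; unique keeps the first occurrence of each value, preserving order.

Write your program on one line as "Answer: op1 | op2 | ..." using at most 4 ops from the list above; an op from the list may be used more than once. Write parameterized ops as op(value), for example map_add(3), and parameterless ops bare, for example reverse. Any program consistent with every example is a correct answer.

unique | map_mul(4) | sort_desc | map_mul(-1)

Check, running the answer program on each example:
  [29, -48, -11, 23, 43, 48] -> [29, -48, -11, 23, 43, 48] -> [116, -192, -44, 92, 172, 192] -> [192, 172, 116, 92, -44, -192] -> [-192, -172, -116, -92, 44, 192]
  [-15, -18, -16, -20, 50] -> [-15, -18, -16, -20, 50] -> [-60, -72, -64, -80, 200] -> [200, -60, -64, -72, -80] -> [-200, 60, 64, 72, 80]
  [44, -25, -12, 6, 6, -44, 35] -> [44, -25, -12, 6, -44, 35] -> [176, -100, -48, 24, -176, 140] -> [176, 140, 24, -48, -100, -176] -> [-176, -140, -24, 48, 100, 176]
  [-33, -12, 34] -> [-33, -12, 34] -> [-132, -48, 136] -> [136, -48, -132] -> [-136, 48, 132]
  [18, 15, -7, 35, 30] -> [18, 15, -7, 35, 30] -> [72, 60, -28, 140, 120] -> [140, 120, 72, 60, -28] -> [-140, -120, -72, -60, 28]
  [-45, 29, 14] -> [-45, 29, 14] -> [-180, 116, 56] -> [116, 56, -180] -> [-116, -56, 180]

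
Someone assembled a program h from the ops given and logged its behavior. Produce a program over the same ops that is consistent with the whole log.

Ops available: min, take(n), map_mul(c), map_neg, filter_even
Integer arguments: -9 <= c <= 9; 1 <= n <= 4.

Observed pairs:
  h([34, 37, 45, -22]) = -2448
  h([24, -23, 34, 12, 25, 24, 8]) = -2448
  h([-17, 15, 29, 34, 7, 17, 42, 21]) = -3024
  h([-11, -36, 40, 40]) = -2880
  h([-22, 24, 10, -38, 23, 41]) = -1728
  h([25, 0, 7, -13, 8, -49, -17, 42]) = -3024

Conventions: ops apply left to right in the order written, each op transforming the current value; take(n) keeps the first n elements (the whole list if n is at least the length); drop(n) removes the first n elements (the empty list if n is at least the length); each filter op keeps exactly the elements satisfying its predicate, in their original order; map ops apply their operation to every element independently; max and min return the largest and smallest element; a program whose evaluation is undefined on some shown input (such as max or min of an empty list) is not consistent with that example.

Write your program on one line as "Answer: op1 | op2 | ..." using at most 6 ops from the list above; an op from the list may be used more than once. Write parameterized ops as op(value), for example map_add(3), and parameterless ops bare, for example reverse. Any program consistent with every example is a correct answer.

map_neg | map_mul(9) | filter_even | map_mul(8) | min

Check, running the answer program on each example:
  [34, 37, 45, -22] -> [-34, -37, -45, 22] -> [-306, -333, -405, 198] -> [-306, 198] -> [-2448, 1584] -> -2448
  [24, -23, 34, 12, 25, 24, 8] -> [-24, 23, -34, -12, -25, -24, -8] -> [-216, 207, -306, -108, -225, -216, -72] -> [-216, -306, -108, -216, -72] -> [-1728, -2448, -864, -1728, -576] -> -2448
  [-17, 15, 29, 34, 7, 17, 42, 21] -> [17, -15, -29, -34, -7, -17, -42, -21] -> [153, -135, -261, -306, -63, -153, -378, -189] -> [-306, -378] -> [-2448, -3024] -> -3024
  [-11, -36, 40, 40] -> [11, 36, -40, -40] -> [99, 324, -360, -360] -> [324, -360, -360] -> [2592, -2880, -2880] -> -2880
  [-22, 24, 10, -38, 23, 41] -> [22, -24, -10, 38, -23, -41] -> [198, -216, -90, 342, -207, -369] -> [198, -216, -90, 342] -> [1584, -1728, -720, 2736] -> -1728
  [25, 0, 7, -13, 8, -49, -17, 42] -> [-25, 0, -7, 13, -8, 49, 17, -42] -> [-225, 0, -63, 117, -72, 441, 153, -378] -> [0, -72, -378] -> [0, -576, -3024] -> -3024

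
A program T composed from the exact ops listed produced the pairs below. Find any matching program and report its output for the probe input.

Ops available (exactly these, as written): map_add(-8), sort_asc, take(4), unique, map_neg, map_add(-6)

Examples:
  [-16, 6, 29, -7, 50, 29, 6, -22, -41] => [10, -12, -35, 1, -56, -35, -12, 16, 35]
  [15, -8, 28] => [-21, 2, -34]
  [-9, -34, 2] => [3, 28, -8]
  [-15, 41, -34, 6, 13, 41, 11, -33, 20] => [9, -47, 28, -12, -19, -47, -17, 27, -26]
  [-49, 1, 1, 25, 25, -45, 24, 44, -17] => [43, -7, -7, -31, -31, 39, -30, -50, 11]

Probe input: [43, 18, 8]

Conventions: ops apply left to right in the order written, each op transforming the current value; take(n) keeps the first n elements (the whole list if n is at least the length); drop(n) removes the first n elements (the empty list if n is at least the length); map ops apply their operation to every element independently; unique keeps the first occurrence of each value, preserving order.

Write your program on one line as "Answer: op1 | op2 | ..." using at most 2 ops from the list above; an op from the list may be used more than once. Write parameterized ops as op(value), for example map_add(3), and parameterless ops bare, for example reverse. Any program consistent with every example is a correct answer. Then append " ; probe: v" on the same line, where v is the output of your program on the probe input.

map_neg | map_add(-6) ; probe: [-49, -24, -14]

Check, running the answer program on each example:
  [-16, 6, 29, -7, 50, 29, 6, -22, -41] -> [16, -6, -29, 7, -50, -29, -6, 22, 41] -> [10, -12, -35, 1, -56, -35, -12, 16, 35]
  [15, -8, 28] -> [-15, 8, -28] -> [-21, 2, -34]
  [-9, -34, 2] -> [9, 34, -2] -> [3, 28, -8]
  [-15, 41, -34, 6, 13, 41, 11, -33, 20] -> [15, -41, 34, -6, -13, -41, -11, 33, -20] -> [9, -47, 28, -12, -19, -47, -17, 27, -26]
  [-49, 1, 1, 25, 25, -45, 24, 44, -17] -> [49, -1, -1, -25, -25, 45, -24, -44, 17] -> [43, -7, -7, -31, -31, 39, -30, -50, 11]
  probe: [43, 18, 8] -> [-43, -18, -8] -> [-49, -24, -14]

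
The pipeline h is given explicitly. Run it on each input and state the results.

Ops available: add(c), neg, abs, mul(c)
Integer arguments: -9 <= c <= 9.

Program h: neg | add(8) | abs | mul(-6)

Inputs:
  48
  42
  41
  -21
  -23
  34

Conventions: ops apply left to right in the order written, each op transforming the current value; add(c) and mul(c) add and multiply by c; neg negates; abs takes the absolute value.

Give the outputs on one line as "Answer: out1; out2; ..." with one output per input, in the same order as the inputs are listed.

-240; -204; -198; -174; -186; -156

Execution, op by op:
  48 -> -48 -> -40 -> 40 -> -240
  42 -> -42 -> -34 -> 34 -> -204
  41 -> -41 -> -33 -> 33 -> -198
  -21 -> 21 -> 29 -> 29 -> -174
  -23 -> 23 -> 31 -> 31 -> -186
  34 -> -34 -> -26 -> 26 -> -156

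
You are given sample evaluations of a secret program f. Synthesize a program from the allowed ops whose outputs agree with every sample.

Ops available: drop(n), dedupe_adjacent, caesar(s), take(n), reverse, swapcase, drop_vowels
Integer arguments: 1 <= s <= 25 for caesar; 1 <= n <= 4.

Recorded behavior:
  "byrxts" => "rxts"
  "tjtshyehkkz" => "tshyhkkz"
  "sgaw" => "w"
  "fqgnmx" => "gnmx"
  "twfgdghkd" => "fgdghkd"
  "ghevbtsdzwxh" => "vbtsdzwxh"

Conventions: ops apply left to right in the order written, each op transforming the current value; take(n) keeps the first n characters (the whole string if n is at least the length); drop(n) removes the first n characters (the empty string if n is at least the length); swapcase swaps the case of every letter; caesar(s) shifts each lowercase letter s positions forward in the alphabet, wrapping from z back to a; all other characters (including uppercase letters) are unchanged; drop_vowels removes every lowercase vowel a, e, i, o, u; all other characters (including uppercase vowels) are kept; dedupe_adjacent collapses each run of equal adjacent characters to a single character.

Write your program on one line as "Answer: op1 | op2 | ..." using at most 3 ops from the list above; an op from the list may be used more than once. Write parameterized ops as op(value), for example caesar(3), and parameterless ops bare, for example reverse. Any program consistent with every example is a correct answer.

drop(2) | drop_vowels

Check, running the answer program on each example:
  "byrxts" -> "rxts" -> "rxts"
  "tjtshyehkkz" -> "tshyehkkz" -> "tshyhkkz"
  "sgaw" -> "aw" -> "w"
  "fqgnmx" -> "gnmx" -> "gnmx"
  "twfgdghkd" -> "fgdghkd" -> "fgdghkd"
  "ghevbtsdzwxh" -> "evbtsdzwxh" -> "vbtsdzwxh"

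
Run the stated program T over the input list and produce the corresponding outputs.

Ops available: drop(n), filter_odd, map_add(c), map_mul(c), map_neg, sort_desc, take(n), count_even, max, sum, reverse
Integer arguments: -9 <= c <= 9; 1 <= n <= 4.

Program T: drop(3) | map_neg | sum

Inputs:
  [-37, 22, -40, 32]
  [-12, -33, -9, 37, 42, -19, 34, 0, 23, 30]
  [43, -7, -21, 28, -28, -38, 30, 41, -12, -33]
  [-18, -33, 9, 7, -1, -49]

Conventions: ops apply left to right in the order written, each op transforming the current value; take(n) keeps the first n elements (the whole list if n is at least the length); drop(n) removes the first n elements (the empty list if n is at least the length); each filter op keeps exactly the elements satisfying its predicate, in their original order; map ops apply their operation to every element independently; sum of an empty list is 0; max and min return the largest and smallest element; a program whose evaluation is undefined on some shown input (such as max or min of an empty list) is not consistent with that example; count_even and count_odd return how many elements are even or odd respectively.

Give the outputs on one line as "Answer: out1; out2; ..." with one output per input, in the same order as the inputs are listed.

-32; -147; 12; 43

Execution, op by op:
  [-37, 22, -40, 32] -> [32] -> [-32] -> -32
  [-12, -33, -9, 37, 42, -19, 34, 0, 23, 30] -> [37, 42, -19, 34, 0, 23, 30] -> [-37, -42, 19, -34, 0, -23, -30] -> -147
  [43, -7, -21, 28, -28, -38, 30, 41, -12, -33] -> [28, -28, -38, 30, 41, -12, -33] -> [-28, 28, 38, -30, -41, 12, 33] -> 12
  [-18, -33, 9, 7, -1, -49] -> [7, -1, -49] -> [-7, 1, 49] -> 43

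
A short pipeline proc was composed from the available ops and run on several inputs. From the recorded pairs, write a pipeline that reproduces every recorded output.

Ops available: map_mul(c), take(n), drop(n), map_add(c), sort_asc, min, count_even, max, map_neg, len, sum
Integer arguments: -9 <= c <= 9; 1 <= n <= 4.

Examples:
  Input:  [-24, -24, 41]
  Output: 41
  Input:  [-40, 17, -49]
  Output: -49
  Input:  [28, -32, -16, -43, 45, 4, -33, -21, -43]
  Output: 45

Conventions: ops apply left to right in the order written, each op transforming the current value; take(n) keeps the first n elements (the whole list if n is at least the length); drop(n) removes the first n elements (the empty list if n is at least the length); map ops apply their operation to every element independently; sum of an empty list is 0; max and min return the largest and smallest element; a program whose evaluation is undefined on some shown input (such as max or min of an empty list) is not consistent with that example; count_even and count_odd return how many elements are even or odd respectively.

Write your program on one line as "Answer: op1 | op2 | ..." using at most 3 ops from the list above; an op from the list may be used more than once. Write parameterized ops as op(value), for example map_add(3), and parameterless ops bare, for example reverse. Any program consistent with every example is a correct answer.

drop(2) | max

Check, running the answer program on each example:
  [-24, -24, 41] -> [41] -> 41
  [-40, 17, -49] -> [-49] -> -49
  [28, -32, -16, -43, 45, 4, -33, -21, -43] -> [-16, -43, 45, 4, -33, -21, -43] -> 45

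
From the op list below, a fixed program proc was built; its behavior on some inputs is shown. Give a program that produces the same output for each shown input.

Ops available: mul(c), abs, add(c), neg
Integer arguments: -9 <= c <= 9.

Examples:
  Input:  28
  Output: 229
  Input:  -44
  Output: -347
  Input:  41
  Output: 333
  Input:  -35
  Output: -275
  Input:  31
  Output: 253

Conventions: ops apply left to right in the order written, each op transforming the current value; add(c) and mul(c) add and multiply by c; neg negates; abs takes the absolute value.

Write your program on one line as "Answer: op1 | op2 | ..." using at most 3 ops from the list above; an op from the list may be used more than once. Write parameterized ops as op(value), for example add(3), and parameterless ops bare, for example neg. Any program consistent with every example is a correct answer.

mul(8) | add(5)

Check, running the answer program on each example:
  28 -> 224 -> 229
  -44 -> -352 -> -347
  41 -> 328 -> 333
  -35 -> -280 -> -275
  31 -> 248 -> 253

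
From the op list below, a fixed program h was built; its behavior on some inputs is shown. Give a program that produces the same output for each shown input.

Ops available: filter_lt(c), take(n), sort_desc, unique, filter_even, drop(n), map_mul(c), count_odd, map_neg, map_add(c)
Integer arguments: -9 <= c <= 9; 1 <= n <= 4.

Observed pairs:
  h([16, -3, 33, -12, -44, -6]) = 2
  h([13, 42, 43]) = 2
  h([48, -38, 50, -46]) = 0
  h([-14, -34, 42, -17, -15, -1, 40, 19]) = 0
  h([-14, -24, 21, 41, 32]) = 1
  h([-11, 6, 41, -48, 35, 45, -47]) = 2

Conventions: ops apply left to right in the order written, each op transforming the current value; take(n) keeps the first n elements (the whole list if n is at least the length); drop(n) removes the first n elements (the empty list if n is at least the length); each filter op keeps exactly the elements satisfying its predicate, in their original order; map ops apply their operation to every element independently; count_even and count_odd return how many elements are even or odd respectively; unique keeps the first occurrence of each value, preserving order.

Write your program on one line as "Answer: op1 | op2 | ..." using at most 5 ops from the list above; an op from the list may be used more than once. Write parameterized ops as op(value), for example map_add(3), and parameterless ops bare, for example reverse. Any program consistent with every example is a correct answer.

take(3) | sort_desc | map_mul(-7) | count_odd

Check, running the answer program on each example:
  [16, -3, 33, -12, -44, -6] -> [16, -3, 33] -> [33, 16, -3] -> [-231, -112, 21] -> 2
  [13, 42, 43] -> [13, 42, 43] -> [43, 42, 13] -> [-301, -294, -91] -> 2
  [48, -38, 50, -46] -> [48, -38, 50] -> [50, 48, -38] -> [-350, -336, 266] -> 0
  [-14, -34, 42, -17, -15, -1, 40, 19] -> [-14, -34, 42] -> [42, -14, -34] -> [-294, 98, 238] -> 0
  [-14, -24, 21, 41, 32] -> [-14, -24, 21] -> [21, -14, -24] -> [-147, 98, 168] -> 1
  [-11, 6, 41, -48, 35, 45, -47] -> [-11, 6, 41] -> [41, 6, -11] -> [-287, -42, 77] -> 2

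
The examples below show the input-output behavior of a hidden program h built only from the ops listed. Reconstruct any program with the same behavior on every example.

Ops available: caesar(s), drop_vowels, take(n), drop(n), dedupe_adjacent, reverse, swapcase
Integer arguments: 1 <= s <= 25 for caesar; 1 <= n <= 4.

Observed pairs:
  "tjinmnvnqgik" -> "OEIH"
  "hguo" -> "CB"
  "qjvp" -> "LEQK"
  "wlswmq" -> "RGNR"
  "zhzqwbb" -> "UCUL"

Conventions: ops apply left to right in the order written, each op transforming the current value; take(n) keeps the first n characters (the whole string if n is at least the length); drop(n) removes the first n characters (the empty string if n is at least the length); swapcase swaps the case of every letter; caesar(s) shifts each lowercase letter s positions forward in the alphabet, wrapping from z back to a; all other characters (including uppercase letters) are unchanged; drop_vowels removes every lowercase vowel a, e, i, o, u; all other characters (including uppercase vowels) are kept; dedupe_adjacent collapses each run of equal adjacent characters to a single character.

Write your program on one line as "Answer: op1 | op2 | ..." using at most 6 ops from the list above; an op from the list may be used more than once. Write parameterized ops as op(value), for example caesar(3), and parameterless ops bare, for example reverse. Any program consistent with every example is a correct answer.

drop_vowels | dedupe_adjacent | caesar(21) | take(4) | swapcase

Check, running the answer program on each example:
  "tjinmnvnqgik" -> "tjnmnvnqgk" -> "tjnmnvnqgk" -> "oeihiqilbf" -> "oeih" -> "OEIH"
  "hguo" -> "hg" -> "hg" -> "cb" -> "cb" -> "CB"
  "qjvp" -> "qjvp" -> "qjvp" -> "leqk" -> "leqk" -> "LEQK"
  "wlswmq" -> "wlswmq" -> "wlswmq" -> "rgnrhl" -> "rgnr" -> "RGNR"
  "zhzqwbb" -> "zhzqwbb" -> "zhzqwb" -> "uculrw" -> "ucul" -> "UCUL"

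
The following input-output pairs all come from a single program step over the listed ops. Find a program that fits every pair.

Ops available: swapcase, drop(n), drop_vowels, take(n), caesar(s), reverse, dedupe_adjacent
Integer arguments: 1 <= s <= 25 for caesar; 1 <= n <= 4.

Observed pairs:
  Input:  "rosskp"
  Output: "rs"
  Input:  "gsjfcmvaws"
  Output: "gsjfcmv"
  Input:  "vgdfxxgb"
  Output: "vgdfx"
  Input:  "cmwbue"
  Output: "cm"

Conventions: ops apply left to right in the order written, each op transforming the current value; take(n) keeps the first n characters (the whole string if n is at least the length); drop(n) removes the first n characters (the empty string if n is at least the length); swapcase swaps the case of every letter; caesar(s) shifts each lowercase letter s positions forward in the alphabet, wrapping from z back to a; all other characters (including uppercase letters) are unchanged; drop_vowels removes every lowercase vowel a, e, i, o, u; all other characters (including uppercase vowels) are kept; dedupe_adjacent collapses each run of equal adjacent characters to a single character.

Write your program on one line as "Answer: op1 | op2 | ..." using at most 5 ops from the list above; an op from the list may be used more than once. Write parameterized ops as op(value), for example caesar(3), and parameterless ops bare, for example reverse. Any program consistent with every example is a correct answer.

drop_vowels | reverse | dedupe_adjacent | drop(2) | reverse

Check, running the answer program on each example:
  "rosskp" -> "rsskp" -> "pkssr" -> "pksr" -> "sr" -> "rs"
  "gsjfcmvaws" -> "gsjfcmvws" -> "swvmcfjsg" -> "swvmcfjsg" -> "vmcfjsg" -> "gsjfcmv"
  "vgdfxxgb" -> "vgdfxxgb" -> "bgxxfdgv" -> "bgxfdgv" -> "xfdgv" -> "vgdfx"
  "cmwbue" -> "cmwb" -> "bwmc" -> "bwmc" -> "mc" -> "cm"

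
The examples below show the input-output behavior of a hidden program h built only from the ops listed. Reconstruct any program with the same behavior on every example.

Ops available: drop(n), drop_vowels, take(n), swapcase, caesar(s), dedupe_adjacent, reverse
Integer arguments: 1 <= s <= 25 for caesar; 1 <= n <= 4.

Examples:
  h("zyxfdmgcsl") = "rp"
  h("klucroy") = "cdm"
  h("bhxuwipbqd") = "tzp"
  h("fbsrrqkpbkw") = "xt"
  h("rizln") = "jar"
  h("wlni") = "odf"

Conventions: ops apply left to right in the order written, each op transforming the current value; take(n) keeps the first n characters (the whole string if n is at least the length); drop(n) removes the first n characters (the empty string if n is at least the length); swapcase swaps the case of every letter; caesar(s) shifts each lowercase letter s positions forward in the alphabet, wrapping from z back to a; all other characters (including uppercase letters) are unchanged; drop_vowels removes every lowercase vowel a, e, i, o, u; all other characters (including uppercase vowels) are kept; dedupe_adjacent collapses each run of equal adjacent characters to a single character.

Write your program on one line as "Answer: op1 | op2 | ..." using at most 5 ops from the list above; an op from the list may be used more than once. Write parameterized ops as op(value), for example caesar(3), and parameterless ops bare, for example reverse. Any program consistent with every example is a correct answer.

take(3) | caesar(2) | drop_vowels | caesar(16)

Check, running the answer program on each example:
  "zyxfdmgcsl" -> "zyx" -> "baz" -> "bz" -> "rp"
  "klucroy" -> "klu" -> "mnw" -> "mnw" -> "cdm"
  "bhxuwipbqd" -> "bhx" -> "djz" -> "djz" -> "tzp"
  "fbsrrqkpbkw" -> "fbs" -> "hdu" -> "hd" -> "xt"
  "rizln" -> "riz" -> "tkb" -> "tkb" -> "jar"
  "wlni" -> "wln" -> "ynp" -> "ynp" -> "odf"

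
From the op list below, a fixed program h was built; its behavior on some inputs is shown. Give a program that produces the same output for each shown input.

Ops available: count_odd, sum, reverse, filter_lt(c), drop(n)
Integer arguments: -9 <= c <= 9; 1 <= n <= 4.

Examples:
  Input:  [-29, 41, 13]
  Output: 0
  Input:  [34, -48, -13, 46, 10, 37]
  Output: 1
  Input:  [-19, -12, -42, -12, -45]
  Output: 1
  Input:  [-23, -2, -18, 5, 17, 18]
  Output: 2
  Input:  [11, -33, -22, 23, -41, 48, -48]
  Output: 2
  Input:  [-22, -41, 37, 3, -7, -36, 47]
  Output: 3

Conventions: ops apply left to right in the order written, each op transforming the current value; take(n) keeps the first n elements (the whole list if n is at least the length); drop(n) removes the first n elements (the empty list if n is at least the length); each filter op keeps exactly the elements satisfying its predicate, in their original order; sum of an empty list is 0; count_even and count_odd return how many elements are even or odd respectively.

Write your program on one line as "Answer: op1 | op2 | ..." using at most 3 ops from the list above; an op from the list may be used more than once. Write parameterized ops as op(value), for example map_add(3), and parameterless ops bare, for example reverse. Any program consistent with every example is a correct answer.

drop(3) | count_odd

Check, running the answer program on each example:
  [-29, 41, 13] -> [] -> 0
  [34, -48, -13, 46, 10, 37] -> [46, 10, 37] -> 1
  [-19, -12, -42, -12, -45] -> [-12, -45] -> 1
  [-23, -2, -18, 5, 17, 18] -> [5, 17, 18] -> 2
  [11, -33, -22, 23, -41, 48, -48] -> [23, -41, 48, -48] -> 2
  [-22, -41, 37, 3, -7, -36, 47] -> [3, -7, -36, 47] -> 3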